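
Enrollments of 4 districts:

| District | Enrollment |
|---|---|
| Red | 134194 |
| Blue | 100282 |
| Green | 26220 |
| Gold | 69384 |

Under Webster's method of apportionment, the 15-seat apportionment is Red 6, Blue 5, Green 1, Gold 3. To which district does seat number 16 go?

Priority for the next seat is population ÷ (current seats + 0.5).
Priorities: Red 20645.231, Blue 18233.091, Green 17480.000, Gold 19824.000.
Highest priority: Red.

Red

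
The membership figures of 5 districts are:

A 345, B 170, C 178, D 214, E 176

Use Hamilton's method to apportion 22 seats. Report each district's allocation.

A 7, B 3, C 4, D 4, E 4

Standard divisor: 1083 ÷ 22 ≈ 49.227.
Standard quotas: A 7.008, B 3.453, C 3.616, D 4.347, E 3.575.
Lower quotas: A 7, B 3, C 3, D 4, E 3 (sum 20, leaving 2 seats).
Remainders in descending order: C 0.616, E 0.575, B 0.453, D 0.347, A 0.008.
The surplus seats go to C, E.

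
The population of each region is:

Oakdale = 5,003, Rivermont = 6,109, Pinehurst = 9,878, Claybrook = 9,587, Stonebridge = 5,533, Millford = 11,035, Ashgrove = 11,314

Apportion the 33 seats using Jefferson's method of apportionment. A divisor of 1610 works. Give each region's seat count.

With modified divisor 1610: modified quotas Oakdale 3.107, Rivermont 3.794, Pinehurst 6.135, Claybrook 5.955, Stonebridge 3.437, Millford 6.854, Ashgrove 7.027.
Rounding down: Oakdale 3, Rivermont 3, Pinehurst 6, Claybrook 5, Stonebridge 3, Millford 6, Ashgrove 7 (total 33).

Oakdale 3; Rivermont 3; Pinehurst 6; Claybrook 5; Stonebridge 3; Millford 6; Ashgrove 7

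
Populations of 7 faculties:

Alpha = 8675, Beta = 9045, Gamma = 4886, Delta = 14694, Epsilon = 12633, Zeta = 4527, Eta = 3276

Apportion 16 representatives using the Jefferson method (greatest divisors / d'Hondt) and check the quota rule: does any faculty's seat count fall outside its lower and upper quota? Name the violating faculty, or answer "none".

none

Standard quotas: Alpha 2.404, Beta 2.507, Gamma 1.354, Delta 4.072, Epsilon 3.501, Zeta 1.255, Eta 0.908.
Jefferson allocation: Alpha 2, Beta 3, Gamma 1, Delta 4, Epsilon 4, Zeta 1, Eta 1.
Every allocation lies between the lower and upper quota.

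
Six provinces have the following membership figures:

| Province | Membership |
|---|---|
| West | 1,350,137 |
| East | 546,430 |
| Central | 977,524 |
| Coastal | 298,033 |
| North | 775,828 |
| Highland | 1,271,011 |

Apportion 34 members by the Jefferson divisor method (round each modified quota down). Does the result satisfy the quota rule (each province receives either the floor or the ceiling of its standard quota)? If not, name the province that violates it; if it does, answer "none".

none

Standard quotas: West 8.796, East 3.560, Central 6.368, Coastal 1.942, North 5.054, Highland 8.280.
Jefferson allocation: West 9, East 3, Central 6, Coastal 2, North 5, Highland 9.
Every allocation lies between the lower and upper quota.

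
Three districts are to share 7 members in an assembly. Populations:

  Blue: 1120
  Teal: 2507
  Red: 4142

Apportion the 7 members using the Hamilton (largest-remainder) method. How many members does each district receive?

Blue 1, Teal 2, Red 4

Total 7769; standard divisor 7769/7 ≈ 1109.857.
Standard quotas: Blue 1.009, Teal 2.259, Red 3.732.
Lower quotas: Blue 1, Teal 2, Red 3 (sum 6, leaving 1 seat).
Remainders in descending order: Red 0.732, Teal 0.259, Blue 0.009.
The surplus seat goes to Red.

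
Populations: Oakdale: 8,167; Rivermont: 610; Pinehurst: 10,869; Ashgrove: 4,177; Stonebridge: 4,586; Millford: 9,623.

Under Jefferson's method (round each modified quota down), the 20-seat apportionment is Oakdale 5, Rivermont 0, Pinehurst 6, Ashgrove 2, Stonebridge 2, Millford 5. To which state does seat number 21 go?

Priority for the next seat is population ÷ (current seats + 1).
Priorities: Oakdale 1361.167, Rivermont 610.000, Pinehurst 1552.714, Ashgrove 1392.333, Stonebridge 1528.667, Millford 1603.833.
Highest priority: Millford.

Millford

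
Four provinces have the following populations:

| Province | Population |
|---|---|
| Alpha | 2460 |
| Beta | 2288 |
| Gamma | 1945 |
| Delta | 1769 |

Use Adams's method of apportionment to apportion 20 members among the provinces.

Standard divisor 8462/20 ≈ 423.1; standard quotas: Alpha 5.814, Beta 5.408, Gamma 4.597, Delta 4.181.
Rounding up gives 6, 6, 5, 5 = 22 seats, so the divisor must be adjusted.
With modified divisor 470: modified quotas Alpha 5.234, Beta 4.868, Gamma 4.138, Delta 3.764.
Rounding up: Alpha 6, Beta 5, Gamma 5, Delta 4 (total 20).

Alpha 6, Beta 5, Gamma 5, Delta 4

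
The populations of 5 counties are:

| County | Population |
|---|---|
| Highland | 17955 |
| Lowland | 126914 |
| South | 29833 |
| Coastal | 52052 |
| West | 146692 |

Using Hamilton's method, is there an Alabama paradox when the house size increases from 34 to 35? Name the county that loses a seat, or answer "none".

At 34 seats: Highland 2, Lowland 11, South 3, Coastal 5, West 13.
At 35 seats: Highland 1, Lowland 12, South 3, Coastal 5, West 14.
Highland drops from 2 to 1.

Highland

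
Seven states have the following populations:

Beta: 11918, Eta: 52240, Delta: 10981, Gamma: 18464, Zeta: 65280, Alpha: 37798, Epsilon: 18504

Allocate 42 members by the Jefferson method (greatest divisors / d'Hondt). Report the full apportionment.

Standard divisor 215185/42 ≈ 5123.452; standard quotas: Beta 2.326, Eta 10.196, Delta 2.143, Gamma 3.604, Zeta 12.741, Alpha 7.377, Epsilon 3.612.
Rounding down gives 2, 10, 2, 3, 12, 7, 3 = 39 seats, so the divisor must be adjusted.
With modified divisor 4700: modified quotas Beta 2.536, Eta 11.115, Delta 2.336, Gamma 3.929, Zeta 13.889, Alpha 8.042, Epsilon 3.937.
Rounding down: Beta 2, Eta 11, Delta 2, Gamma 3, Zeta 13, Alpha 8, Epsilon 3 (total 42).

Beta: 2; Eta: 11; Delta: 2; Gamma: 3; Zeta: 13; Alpha: 8; Epsilon: 3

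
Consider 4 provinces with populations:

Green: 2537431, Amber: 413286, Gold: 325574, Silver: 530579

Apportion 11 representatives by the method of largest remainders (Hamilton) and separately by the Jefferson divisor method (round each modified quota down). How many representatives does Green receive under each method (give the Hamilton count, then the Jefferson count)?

Hamilton: Green 7, Amber 1, Gold 1, Silver 2.
Jefferson: Green 8, Amber 1, Gold 1, Silver 1.
Green gets 7 under Hamilton and 8 under Jefferson.

7 and 8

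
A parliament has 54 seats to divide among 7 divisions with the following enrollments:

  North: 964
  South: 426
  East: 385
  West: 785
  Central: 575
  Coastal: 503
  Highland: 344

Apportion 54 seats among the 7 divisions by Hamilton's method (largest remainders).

North: 13; South: 6; East: 5; West: 10; Central: 8; Coastal: 7; Highland: 5

The standard divisor is 3982/54 ≈ 73.741.
Standard quotas: North 13.073, South 5.777, East 5.221, West 10.645, Central 7.798, Coastal 6.821, Highland 4.665.
Lower quotas: North 13, South 5, East 5, West 10, Central 7, Coastal 6, Highland 4 (sum 50, leaving 4 seats).
Remainders in descending order: Coastal 0.821, Central 0.798, South 0.777, Highland 0.665, West 0.645, East 0.221, North 0.073.
Largest remainders: Coastal, Central, South, Highland receive the extra seats.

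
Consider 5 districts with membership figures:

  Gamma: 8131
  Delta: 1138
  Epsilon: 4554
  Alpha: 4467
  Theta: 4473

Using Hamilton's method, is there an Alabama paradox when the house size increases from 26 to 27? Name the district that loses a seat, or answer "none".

At 26 seats: Gamma 9, Delta 2, Epsilon 5, Alpha 5, Theta 5.
At 27 seats: Gamma 10, Delta 1, Epsilon 6, Alpha 5, Theta 5.
Delta drops from 2 to 1.

Delta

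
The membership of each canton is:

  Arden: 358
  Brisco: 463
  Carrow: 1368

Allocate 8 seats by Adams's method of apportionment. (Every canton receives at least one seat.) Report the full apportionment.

Arden 2, Brisco 2, Carrow 4

Standard divisor 2189/8 ≈ 273.625; standard quotas: Arden 1.308, Brisco 1.692, Carrow 5.000.
Rounding up gives 2, 2, 5 = 9 seats, so the divisor must be adjusted.
With modified divisor 350: modified quotas Arden 1.023, Brisco 1.323, Carrow 3.909.
Rounding up: Arden 2, Brisco 2, Carrow 4 (total 8).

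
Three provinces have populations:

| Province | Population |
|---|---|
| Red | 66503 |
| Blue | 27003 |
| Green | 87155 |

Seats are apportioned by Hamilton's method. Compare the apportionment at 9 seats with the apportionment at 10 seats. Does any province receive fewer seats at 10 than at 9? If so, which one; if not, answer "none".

Blue

At 9 seats: Red 3, Blue 2, Green 4.
At 10 seats: Red 4, Blue 1, Green 5.
Blue drops from 2 to 1.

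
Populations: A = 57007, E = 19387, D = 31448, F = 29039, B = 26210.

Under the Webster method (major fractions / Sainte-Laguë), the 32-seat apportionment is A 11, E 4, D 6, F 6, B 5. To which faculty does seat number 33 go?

A

Priority for the next seat is population ÷ (current seats + 0.5).
Priorities: A 4957.130, E 4308.222, D 4838.154, F 4467.538, B 4765.455.
Highest priority: A.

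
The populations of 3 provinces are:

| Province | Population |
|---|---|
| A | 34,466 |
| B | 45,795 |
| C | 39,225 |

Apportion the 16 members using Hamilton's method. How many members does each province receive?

Standard divisor: 119486 ÷ 16 ≈ 7467.875.
Standard quotas: A 4.6152, B 6.1323, C 5.2525.
Lower quotas: A 4, B 6, C 5 (sum 15, leaving 1 seat).
Remainders in descending order: A 0.6152, C 0.2525, B 0.1323.
The surplus seat goes to A.

A: 5, B: 6, C: 5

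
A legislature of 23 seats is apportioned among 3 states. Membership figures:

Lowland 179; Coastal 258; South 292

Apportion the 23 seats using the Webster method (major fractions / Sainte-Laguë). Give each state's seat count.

Standard divisor 729/23 ≈ 31.696; standard quotas: Lowland 5.647, Coastal 8.140, South 9.213.
Rounding to the nearest integer gives Lowland 6, Coastal 8, South 9 — total 23, matching the house size, so no adjustment is needed.

Lowland=6, Coastal=8, South=9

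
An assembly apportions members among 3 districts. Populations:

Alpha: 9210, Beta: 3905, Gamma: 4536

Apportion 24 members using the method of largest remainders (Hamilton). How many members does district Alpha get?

The standard divisor is 17651/24 ≈ 735.458.
Standard quotas: Alpha 12.5228, Beta 5.3096, Gamma 6.1676.
Lower quotas: Alpha 12, Beta 5, Gamma 6 (sum 23, leaving 1 seat).
Remainders in descending order: Alpha 0.5228, Beta 0.3096, Gamma 0.1676.
The surplus seat goes to Alpha.
Alpha receives 13.

13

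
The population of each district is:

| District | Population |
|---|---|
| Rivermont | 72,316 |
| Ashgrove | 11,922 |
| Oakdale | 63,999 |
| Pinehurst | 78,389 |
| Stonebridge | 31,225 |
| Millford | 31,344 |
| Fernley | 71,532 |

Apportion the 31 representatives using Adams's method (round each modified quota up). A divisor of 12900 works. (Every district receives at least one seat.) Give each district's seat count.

Rivermont: 6, Ashgrove: 1, Oakdale: 5, Pinehurst: 7, Stonebridge: 3, Millford: 3, Fernley: 6

With modified divisor 12900: modified quotas Rivermont 5.606, Ashgrove 0.924, Oakdale 4.961, Pinehurst 6.077, Stonebridge 2.421, Millford 2.430, Fernley 5.545.
Rounding up: Rivermont 6, Ashgrove 1, Oakdale 5, Pinehurst 7, Stonebridge 3, Millford 3, Fernley 6 (total 31).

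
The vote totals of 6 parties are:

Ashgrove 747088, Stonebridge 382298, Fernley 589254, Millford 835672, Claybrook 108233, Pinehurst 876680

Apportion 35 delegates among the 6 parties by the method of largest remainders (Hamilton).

Total 3539225; standard divisor 3539225/35 ≈ 101120.714.
Standard quotas: Ashgrove 7.3881, Stonebridge 3.7806, Fernley 5.8272, Millford 8.2641, Claybrook 1.0703, Pinehurst 8.6696.
Lower quotas: Ashgrove 7, Stonebridge 3, Fernley 5, Millford 8, Claybrook 1, Pinehurst 8 (sum 32, leaving 3 seats).
Remainders in descending order: Fernley 0.8272, Stonebridge 0.7806, Pinehurst 0.6696, Ashgrove 0.3881, Millford 0.2641, Claybrook 0.0703.
The surplus seats go to Fernley, Stonebridge, Pinehurst.

Ashgrove: 7; Stonebridge: 4; Fernley: 6; Millford: 8; Claybrook: 1; Pinehurst: 9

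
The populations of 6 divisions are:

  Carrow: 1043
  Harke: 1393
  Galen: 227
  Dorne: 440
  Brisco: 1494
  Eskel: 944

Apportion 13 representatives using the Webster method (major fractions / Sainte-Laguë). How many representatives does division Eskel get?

Standard divisor 5541/13 ≈ 426.231; standard quotas: Carrow 2.447, Harke 3.268, Galen 0.533, Dorne 1.032, Brisco 3.505, Eskel 2.215.
Rounding to the nearest integer gives Carrow 2, Harke 3, Galen 1, Dorne 1, Brisco 4, Eskel 2 — total 13, matching the house size, so no adjustment is needed.
Eskel receives 2.

2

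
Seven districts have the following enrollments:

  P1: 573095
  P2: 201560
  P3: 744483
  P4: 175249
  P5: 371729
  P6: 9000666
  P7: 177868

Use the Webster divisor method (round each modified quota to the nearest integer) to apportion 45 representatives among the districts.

P1=2, P2=1, P3=3, P4=1, P5=1, P6=36, P7=1

Standard divisor 11244650/45 ≈ 249881.111; standard quotas: P1 2.293, P2 0.807, P3 2.979, P4 0.701, P5 1.488, P6 36.020, P7 0.712.
Rounding to the nearest integer gives P1 2, P2 1, P3 3, P4 1, P5 1, P6 36, P7 1 — total 45, matching the house size, so no adjustment is needed.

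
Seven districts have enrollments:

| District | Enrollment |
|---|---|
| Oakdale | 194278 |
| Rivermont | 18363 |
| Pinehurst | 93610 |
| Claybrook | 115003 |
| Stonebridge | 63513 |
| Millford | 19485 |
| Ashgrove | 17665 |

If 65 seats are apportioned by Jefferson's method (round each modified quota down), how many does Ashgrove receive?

2

Standard divisor 521917/65 ≈ 8029.492; standard quotas: Oakdale 24.196, Rivermont 2.287, Pinehurst 11.658, Claybrook 14.323, Stonebridge 7.910, Millford 2.427, Ashgrove 2.200.
Rounding down gives 24, 2, 11, 14, 7, 2, 2 = 62 seats, so the divisor must be adjusted.
With modified divisor 7700: modified quotas Oakdale 25.231, Rivermont 2.385, Pinehurst 12.157, Claybrook 14.935, Stonebridge 8.248, Millford 2.531, Ashgrove 2.294.
Rounding down: Oakdale 25, Rivermont 2, Pinehurst 12, Claybrook 14, Stonebridge 8, Millford 2, Ashgrove 2 (total 65).
Ashgrove receives 2.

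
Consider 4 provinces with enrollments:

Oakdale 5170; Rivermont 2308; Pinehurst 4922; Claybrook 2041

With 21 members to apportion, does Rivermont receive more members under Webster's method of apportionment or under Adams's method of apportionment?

Adams

Webster: Oakdale 8, Rivermont 3, Pinehurst 7, Claybrook 3.
Adams: Oakdale 7, Rivermont 4, Pinehurst 7, Claybrook 3.
Rivermont gets 3 under Webster and 4 under Adams.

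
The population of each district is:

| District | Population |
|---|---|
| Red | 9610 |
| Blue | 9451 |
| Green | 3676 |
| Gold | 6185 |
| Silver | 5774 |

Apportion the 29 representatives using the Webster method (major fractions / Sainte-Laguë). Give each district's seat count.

Standard divisor 34696/29 ≈ 1196.414; standard quotas: Red 8.032, Blue 7.899, Green 3.073, Gold 5.170, Silver 4.826.
Rounding to the nearest integer gives Red 8, Blue 8, Green 3, Gold 5, Silver 5 — total 29, matching the house size, so no adjustment is needed.

Red 8, Blue 8, Green 3, Gold 5, Silver 5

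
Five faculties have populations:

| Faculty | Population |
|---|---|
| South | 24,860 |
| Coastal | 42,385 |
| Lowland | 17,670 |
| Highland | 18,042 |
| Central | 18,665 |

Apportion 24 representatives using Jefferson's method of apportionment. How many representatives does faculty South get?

Standard divisor 121622/24 ≈ 5067.583; standard quotas: South 4.906, Coastal 8.364, Lowland 3.487, Highland 3.560, Central 3.683.
Rounding down gives 4, 8, 3, 3, 3 = 21 seats, so the divisor must be adjusted.
With modified divisor 4600: modified quotas South 5.404, Coastal 9.214, Lowland 3.841, Highland 3.922, Central 4.058.
Rounding down: South 5, Coastal 9, Lowland 3, Highland 3, Central 4 (total 24).
South receives 5.

5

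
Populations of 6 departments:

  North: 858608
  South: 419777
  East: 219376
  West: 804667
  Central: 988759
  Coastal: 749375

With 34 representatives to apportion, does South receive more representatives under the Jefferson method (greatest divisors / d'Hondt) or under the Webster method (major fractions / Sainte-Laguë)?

Jefferson: North 7, South 3, East 2, West 7, Central 9, Coastal 6.
Webster: North 7, South 4, East 2, West 7, Central 8, Coastal 6.
South gets 3 under Jefferson and 4 under Webster.

Webster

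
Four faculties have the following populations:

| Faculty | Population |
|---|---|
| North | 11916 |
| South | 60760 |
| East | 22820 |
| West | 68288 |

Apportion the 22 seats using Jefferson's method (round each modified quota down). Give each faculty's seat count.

Standard divisor 163784/22 ≈ 7444.727; standard quotas: North 1.601, South 8.161, East 3.065, West 9.173.
Rounding down gives 1, 8, 3, 9 = 21 seats, so the divisor must be adjusted.
With modified divisor 6800: modified quotas North 1.752, South 8.935, East 3.356, West 10.042.
Rounding down: North 1, South 8, East 3, West 10 (total 22).

North=1; South=8; East=3; West=10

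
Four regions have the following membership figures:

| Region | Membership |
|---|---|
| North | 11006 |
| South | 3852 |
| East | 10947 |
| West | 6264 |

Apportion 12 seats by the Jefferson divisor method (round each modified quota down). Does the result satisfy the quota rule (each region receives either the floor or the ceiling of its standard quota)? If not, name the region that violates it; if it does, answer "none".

none

Standard quotas: North 4.118, South 1.441, East 4.096, West 2.344.
Jefferson allocation: North 5, South 1, East 4, West 2.
Every allocation lies between the lower and upper quota.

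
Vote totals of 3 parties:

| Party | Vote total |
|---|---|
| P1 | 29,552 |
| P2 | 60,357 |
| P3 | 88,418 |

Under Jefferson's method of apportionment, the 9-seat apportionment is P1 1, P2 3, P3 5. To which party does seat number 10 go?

Priority for the next seat is population ÷ (current seats + 1).
Priorities: P1 14776.000, P2 15089.250, P3 14736.333.
Highest priority: P2.

P2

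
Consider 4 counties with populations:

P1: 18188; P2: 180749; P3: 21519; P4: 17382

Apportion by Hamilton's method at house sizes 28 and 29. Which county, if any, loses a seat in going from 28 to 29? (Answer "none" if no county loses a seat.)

At 28 seats: P1 2, P2 21, P3 3, P4 2.
At 29 seats: P1 2, P2 22, P3 3, P4 2.
No county's allocation decreased.

none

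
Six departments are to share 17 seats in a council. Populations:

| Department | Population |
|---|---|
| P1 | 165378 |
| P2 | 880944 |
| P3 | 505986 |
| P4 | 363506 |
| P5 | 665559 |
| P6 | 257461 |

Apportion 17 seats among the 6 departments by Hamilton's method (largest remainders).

Standard divisor: 2838834 ÷ 17 ≈ 166990.235.
Standard quotas: P1 0.9903, P2 5.2754, P3 3.0300, P4 2.1768, P5 3.9856, P6 1.5418.
Lower quotas: P1 0, P2 5, P3 3, P4 2, P5 3, P6 1 (sum 14, leaving 3 seats).
Remainders in descending order: P1 0.9903, P5 0.9856, P6 0.5418, P2 0.2754, P4 0.1768, P3 0.0300.
Largest remainders: P1, P5, P6 receive the extra seats.

P1 1, P2 5, P3 3, P4 2, P5 4, P6 2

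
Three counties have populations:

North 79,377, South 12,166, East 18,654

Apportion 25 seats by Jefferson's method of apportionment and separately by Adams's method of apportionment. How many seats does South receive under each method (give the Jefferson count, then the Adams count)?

2 and 3

Jefferson: North 19, South 2, East 4.
Adams: North 18, South 3, East 4.
South gets 2 under Jefferson and 3 under Adams.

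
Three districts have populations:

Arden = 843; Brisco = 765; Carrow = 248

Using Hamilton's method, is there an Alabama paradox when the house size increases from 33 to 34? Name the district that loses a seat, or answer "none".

At 33 seats: Arden 15, Brisco 14, Carrow 4.
At 34 seats: Arden 15, Brisco 14, Carrow 5.
No district's allocation decreased.

none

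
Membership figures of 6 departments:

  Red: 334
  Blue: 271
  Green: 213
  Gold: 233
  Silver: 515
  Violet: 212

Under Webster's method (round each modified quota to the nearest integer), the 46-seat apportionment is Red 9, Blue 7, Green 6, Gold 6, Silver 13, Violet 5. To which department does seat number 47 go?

Priority for the next seat is population ÷ (current seats + 0.5).
Priorities: Red 35.158, Blue 36.133, Green 32.769, Gold 35.846, Silver 38.148, Violet 38.545.
Highest priority: Violet.

Violet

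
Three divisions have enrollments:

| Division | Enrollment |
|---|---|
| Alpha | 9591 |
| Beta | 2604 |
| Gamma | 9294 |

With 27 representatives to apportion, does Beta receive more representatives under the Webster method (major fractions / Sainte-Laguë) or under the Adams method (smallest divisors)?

Webster: Alpha 12, Beta 3, Gamma 12.
Adams: Alpha 12, Beta 4, Gamma 11.
Beta gets 3 under Webster and 4 under Adams.

Adams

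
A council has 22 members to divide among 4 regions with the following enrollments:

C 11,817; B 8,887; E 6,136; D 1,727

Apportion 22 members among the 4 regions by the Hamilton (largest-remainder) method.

The standard divisor is 28567/22 ≈ 1298.5.
Standard quotas: C 9.1005, B 6.8441, E 4.7255, D 1.3300.
Lower quotas: C 9, B 6, E 4, D 1 (sum 20, leaving 2 seats).
Remainders in descending order: B 0.8441, E 0.7255, D 0.3300, C 0.1005.
Largest remainders: B, E receive the extra seats.

C: 9; B: 7; E: 5; D: 1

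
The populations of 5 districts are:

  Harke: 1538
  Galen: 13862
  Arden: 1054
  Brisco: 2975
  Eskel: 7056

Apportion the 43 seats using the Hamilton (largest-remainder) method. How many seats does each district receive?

Total 26485; standard divisor 26485/43 ≈ 615.93.
Standard quotas: Harke 2.4970, Galen 22.5058, Arden 1.7112, Brisco 4.8301, Eskel 11.4558.
Lower quotas: Harke 2, Galen 22, Arden 1, Brisco 4, Eskel 11 (sum 40, leaving 3 seats).
Remainders in descending order: Brisco 0.8301, Arden 0.7112, Galen 0.5058, Harke 0.4970, Eskel 0.4558.
The surplus seats go to Brisco, Arden, Galen.

Harke 2, Galen 23, Arden 2, Brisco 5, Eskel 11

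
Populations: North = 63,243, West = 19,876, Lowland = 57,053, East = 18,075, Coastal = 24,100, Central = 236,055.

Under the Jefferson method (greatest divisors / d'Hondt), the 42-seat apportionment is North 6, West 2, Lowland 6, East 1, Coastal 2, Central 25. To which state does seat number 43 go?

Central

Priority for the next seat is population ÷ (current seats + 1).
Priorities: North 9034.714, West 6625.333, Lowland 8150.429, East 9037.500, Coastal 8033.333, Central 9079.038.
Highest priority: Central.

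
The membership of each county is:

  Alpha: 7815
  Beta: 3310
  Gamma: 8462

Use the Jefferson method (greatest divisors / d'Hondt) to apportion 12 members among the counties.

Standard divisor 19587/12 ≈ 1632.25; standard quotas: Alpha 4.788, Beta 2.028, Gamma 5.184.
Rounding down gives 4, 2, 5 = 11 seats, so the divisor must be adjusted.
With modified divisor 1500: modified quotas Alpha 5.210, Beta 2.207, Gamma 5.641.
Rounding down: Alpha 5, Beta 2, Gamma 5 (total 12).

Alpha: 5, Beta: 2, Gamma: 5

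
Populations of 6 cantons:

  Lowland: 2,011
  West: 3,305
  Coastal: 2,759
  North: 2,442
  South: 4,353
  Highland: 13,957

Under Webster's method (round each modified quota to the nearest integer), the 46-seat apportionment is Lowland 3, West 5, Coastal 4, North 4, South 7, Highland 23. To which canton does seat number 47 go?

Priority for the next seat is population ÷ (current seats + 0.5).
Priorities: Lowland 574.571, West 600.909, Coastal 613.111, North 542.667, South 580.400, Highland 593.915.
Highest priority: Coastal.

Coastal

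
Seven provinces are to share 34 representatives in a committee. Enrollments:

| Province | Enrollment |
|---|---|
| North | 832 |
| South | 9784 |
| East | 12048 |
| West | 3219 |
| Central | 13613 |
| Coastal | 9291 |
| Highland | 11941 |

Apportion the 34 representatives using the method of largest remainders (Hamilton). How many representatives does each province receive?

The standard divisor is 60728/34 ≈ 1786.118.
Standard quotas: North 0.4658, South 5.4778, East 6.7454, West 1.8022, Central 7.6216, Coastal 5.2018, Highland 6.6854.
Lower quotas: North 0, South 5, East 6, West 1, Central 7, Coastal 5, Highland 6 (sum 30, leaving 4 seats).
Remainders in descending order: West 0.8022, East 0.7454, Highland 0.6854, Central 0.6216, South 0.4778, North 0.4658, Coastal 0.2018.
Largest remainders: West, East, Highland, Central receive the extra seats.

North: 0; South: 5; East: 7; West: 2; Central: 8; Coastal: 5; Highland: 7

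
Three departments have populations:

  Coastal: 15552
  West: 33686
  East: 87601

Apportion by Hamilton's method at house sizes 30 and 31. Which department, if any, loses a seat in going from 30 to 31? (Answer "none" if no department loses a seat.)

At 30 seats: Coastal 4, West 7, East 19.
At 31 seats: Coastal 3, West 8, East 20.
Coastal drops from 4 to 3.

Coastal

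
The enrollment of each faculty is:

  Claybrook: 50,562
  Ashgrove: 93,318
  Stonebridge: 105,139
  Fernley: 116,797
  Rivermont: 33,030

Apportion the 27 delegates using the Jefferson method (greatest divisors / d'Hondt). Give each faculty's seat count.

Claybrook 3, Ashgrove 7, Stonebridge 7, Fernley 8, Rivermont 2

Standard divisor 398846/27 ≈ 14772.074; standard quotas: Claybrook 3.423, Ashgrove 6.317, Stonebridge 7.117, Fernley 7.907, Rivermont 2.236.
Rounding down gives 3, 6, 7, 7, 2 = 25 seats, so the divisor must be adjusted.
With modified divisor 13200: modified quotas Claybrook 3.830, Ashgrove 7.070, Stonebridge 7.965, Fernley 8.848, Rivermont 2.502.
Rounding down: Claybrook 3, Ashgrove 7, Stonebridge 7, Fernley 8, Rivermont 2 (total 27).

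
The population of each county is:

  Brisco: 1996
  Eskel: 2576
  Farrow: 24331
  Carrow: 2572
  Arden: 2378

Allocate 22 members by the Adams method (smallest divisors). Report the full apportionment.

Brisco 2, Eskel 2, Farrow 14, Carrow 2, Arden 2

Standard divisor 33853/22 ≈ 1538.773; standard quotas: Brisco 1.297, Eskel 1.674, Farrow 15.812, Carrow 1.671, Arden 1.545.
Rounding up gives 2, 2, 16, 2, 2 = 24 seats, so the divisor must be adjusted.
With modified divisor 1800: modified quotas Brisco 1.109, Eskel 1.431, Farrow 13.517, Carrow 1.429, Arden 1.321.
Rounding up: Brisco 2, Eskel 2, Farrow 14, Carrow 2, Arden 2 (total 22).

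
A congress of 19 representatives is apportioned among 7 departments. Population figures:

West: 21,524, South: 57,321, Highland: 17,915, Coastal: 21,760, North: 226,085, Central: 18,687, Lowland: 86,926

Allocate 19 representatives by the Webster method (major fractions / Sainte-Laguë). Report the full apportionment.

West=1; South=2; Highland=1; Coastal=1; North=9; Central=1; Lowland=4

Standard divisor 450218/19 ≈ 23695.684; standard quotas: West 0.908, South 2.419, Highland 0.756, Coastal 0.918, North 9.541, Central 0.789, Lowland 3.668.
Rounding to the nearest integer gives 1, 2, 1, 1, 10, 1, 4 = 20 seats, so the divisor must be adjusted.
With modified divisor 24300: modified quotas West 0.886, South 2.359, Highland 0.737, Coastal 0.895, North 9.304, Central 0.769, Lowland 3.577.
Rounding to the nearest integer: West 1, South 2, Highland 1, Coastal 1, North 9, Central 1, Lowland 4 (total 19).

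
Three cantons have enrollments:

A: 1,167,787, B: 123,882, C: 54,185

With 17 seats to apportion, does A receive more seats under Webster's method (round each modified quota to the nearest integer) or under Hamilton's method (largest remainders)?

Hamilton

Webster: A 14, B 2, C 1.
Hamilton: A 15, B 1, C 1.
A gets 14 under Webster and 15 under Hamilton.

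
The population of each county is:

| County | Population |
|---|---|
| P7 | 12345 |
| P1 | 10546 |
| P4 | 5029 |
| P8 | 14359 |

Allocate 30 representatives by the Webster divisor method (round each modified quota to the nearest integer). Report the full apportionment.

Standard divisor 42279/30 ≈ 1409.3; standard quotas: P7 8.760, P1 7.483, P4 3.568, P8 10.189.
Rounding to the nearest integer gives P7 9, P1 7, P4 4, P8 10 — total 30, matching the house size, so no adjustment is needed.

P7 9, P1 7, P4 4, P8 10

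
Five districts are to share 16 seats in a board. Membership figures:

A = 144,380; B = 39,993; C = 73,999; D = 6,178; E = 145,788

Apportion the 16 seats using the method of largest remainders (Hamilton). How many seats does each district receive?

A: 6, B: 1, C: 3, D: 0, E: 6

The standard divisor is 410338/16 ≈ 25646.125.
Standard quotas: A 5.6297, B 1.5594, C 2.8854, D 0.2409, E 5.6846.
Lower quotas: A 5, B 1, C 2, D 0, E 5 (sum 13, leaving 3 seats).
Remainders in descending order: C 0.8854, E 0.6846, A 0.6297, B 0.5594, D 0.2409.
The surplus seats go to C, E, A.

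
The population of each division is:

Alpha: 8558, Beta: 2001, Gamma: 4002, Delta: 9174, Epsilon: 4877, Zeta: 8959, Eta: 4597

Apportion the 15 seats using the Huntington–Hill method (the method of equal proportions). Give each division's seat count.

With divisor 3040: modified quotas Alpha 2.815, Beta 0.658, Gamma 1.316, Delta 3.018, Epsilon 1.604, Zeta 2.947, Eta 1.512.
Geometric-mean thresholds: Alpha √(2·3)=2.449, Beta (min 1), Gamma √(1·2)=1.414, Delta √(3·4)=3.464, Epsilon √(1·2)=1.414, Zeta √(2·3)=2.449, Eta √(1·2)=1.414.
Each quota rounded against its threshold gives Alpha 3, Beta 1, Gamma 1, Delta 3, Epsilon 2, Zeta 3, Eta 2 (total 15).

Alpha: 3, Beta: 1, Gamma: 1, Delta: 3, Epsilon: 2, Zeta: 3, Eta: 2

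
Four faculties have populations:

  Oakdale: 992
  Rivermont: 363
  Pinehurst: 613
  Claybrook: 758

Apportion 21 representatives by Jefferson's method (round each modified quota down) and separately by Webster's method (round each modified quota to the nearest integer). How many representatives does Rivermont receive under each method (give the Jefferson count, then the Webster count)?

Jefferson: Oakdale 8, Rivermont 2, Pinehurst 5, Claybrook 6.
Webster: Oakdale 7, Rivermont 3, Pinehurst 5, Claybrook 6.
Rivermont gets 2 under Jefferson and 3 under Webster.

2 and 3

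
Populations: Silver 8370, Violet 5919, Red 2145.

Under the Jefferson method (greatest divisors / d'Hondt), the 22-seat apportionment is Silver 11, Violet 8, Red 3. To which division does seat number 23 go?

Priority for the next seat is population ÷ (current seats + 1).
Priorities: Silver 697.500, Violet 657.667, Red 536.250.
Highest priority: Silver.

Silver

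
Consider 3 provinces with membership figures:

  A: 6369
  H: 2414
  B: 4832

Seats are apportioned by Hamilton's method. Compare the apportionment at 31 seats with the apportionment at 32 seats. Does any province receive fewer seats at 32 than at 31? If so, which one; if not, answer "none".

At 31 seats: A 15, H 5, B 11.
At 32 seats: A 15, H 6, B 11.
No province's allocation decreased.

none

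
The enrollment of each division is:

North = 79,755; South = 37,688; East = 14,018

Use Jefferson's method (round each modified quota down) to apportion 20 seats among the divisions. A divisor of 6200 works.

With modified divisor 6200: modified quotas North 12.864, South 6.079, East 2.261.
Rounding down: North 12, South 6, East 2 (total 20).

North=12, South=6, East=2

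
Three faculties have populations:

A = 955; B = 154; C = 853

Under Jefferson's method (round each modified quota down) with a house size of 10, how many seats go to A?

5

Standard divisor 1962/10 ≈ 196.2; standard quotas: A 4.867, B 0.785, C 4.348.
Rounding down gives 4, 0, 4 = 8 seats, so the divisor must be adjusted.
With modified divisor 160: modified quotas A 5.969, B 0.963, C 5.331.
Rounding down: A 5, B 0, C 5 (total 10).
A receives 5.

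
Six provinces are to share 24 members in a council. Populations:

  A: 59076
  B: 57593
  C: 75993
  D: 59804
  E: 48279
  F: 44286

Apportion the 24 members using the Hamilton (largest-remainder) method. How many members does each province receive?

A=4, B=4, C=5, D=4, E=4, F=3

Standard divisor: 345031 ÷ 24 ≈ 14376.292.
Standard quotas: A 4.1093, B 4.0061, C 5.2860, D 4.1599, E 3.3582, F 3.0805.
Lower quotas: A 4, B 4, C 5, D 4, E 3, F 3 (sum 23, leaving 1 seat).
Remainders in descending order: E 0.3582, C 0.2860, D 0.1599, A 0.1093, F 0.0805, B 0.0061.
Largest remainder: E receives the extra seat.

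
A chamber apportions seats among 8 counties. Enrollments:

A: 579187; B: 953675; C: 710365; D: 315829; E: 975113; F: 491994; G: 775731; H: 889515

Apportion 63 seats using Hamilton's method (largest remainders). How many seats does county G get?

Total 5691409; standard divisor 5691409/63 ≈ 90339.825.
Standard quotas: A 6.4112, B 10.5565, C 7.8633, D 3.4960, E 10.7938, F 5.4460, G 8.5868, H 9.8463.
Lower quotas: A 6, B 10, C 7, D 3, E 10, F 5, G 8, H 9 (sum 58, leaving 5 seats).
Remainders in descending order: C 0.8633, H 0.8463, E 0.7938, G 0.5868, B 0.5565, D 0.4960, F 0.4460, A 0.4112.
Largest remainders: C, H, E, G, B receive the extra seats.
G receives 9.

9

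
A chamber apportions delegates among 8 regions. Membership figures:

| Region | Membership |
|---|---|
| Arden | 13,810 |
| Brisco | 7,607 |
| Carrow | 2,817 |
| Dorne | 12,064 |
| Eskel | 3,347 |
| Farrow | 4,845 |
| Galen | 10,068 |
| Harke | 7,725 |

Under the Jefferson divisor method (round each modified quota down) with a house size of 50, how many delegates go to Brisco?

6

Standard divisor 62283/50 ≈ 1245.66; standard quotas: Arden 11.086, Brisco 6.107, Carrow 2.261, Dorne 9.685, Eskel 2.687, Farrow 3.890, Galen 8.082, Harke 6.202.
Rounding down gives 11, 6, 2, 9, 2, 3, 8, 6 = 47 seats, so the divisor must be adjusted.
With modified divisor 1130: modified quotas Arden 12.221, Brisco 6.732, Carrow 2.493, Dorne 10.676, Eskel 2.962, Farrow 4.288, Galen 8.910, Harke 6.836.
Rounding down: Arden 12, Brisco 6, Carrow 2, Dorne 10, Eskel 2, Farrow 4, Galen 8, Harke 6 (total 50).
Brisco receives 6.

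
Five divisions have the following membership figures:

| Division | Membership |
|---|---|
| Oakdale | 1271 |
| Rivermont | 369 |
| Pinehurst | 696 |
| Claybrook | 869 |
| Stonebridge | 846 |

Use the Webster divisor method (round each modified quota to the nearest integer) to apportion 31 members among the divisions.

Oakdale: 10, Rivermont: 3, Pinehurst: 5, Claybrook: 7, Stonebridge: 6

Standard divisor 4051/31 ≈ 130.677; standard quotas: Oakdale 9.726, Rivermont 2.824, Pinehurst 5.326, Claybrook 6.650, Stonebridge 6.474.
Rounding to the nearest integer gives Oakdale 10, Rivermont 3, Pinehurst 5, Claybrook 7, Stonebridge 6 — total 31, matching the house size, so no adjustment is needed.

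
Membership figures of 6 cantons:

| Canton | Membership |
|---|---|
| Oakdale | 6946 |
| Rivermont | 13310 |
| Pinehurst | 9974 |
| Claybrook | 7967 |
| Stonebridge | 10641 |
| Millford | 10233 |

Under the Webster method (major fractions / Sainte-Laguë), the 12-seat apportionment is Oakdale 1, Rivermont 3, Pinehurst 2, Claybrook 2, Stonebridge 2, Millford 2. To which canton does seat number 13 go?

Priority for the next seat is population ÷ (current seats + 0.5).
Priorities: Oakdale 4630.667, Rivermont 3802.857, Pinehurst 3989.600, Claybrook 3186.800, Stonebridge 4256.400, Millford 4093.200.
Highest priority: Oakdale.

Oakdale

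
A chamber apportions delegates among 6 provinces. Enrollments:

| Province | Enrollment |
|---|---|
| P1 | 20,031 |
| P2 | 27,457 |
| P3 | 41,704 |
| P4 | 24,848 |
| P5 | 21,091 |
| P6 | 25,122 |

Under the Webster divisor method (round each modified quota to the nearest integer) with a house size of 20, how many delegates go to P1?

3

Standard divisor 160253/20 ≈ 8012.65; standard quotas: P1 2.500, P2 3.427, P3 5.205, P4 3.101, P5 2.632, P6 3.135.
Rounding to the nearest integer gives 2, 3, 5, 3, 3, 3 = 19 seats, so the divisor must be adjusted.
With modified divisor 7900: modified quotas P1 2.536, P2 3.476, P3 5.279, P4 3.145, P5 2.670, P6 3.180.
Rounding to the nearest integer: P1 3, P2 3, P3 5, P4 3, P5 3, P6 3 (total 20).
P1 receives 3.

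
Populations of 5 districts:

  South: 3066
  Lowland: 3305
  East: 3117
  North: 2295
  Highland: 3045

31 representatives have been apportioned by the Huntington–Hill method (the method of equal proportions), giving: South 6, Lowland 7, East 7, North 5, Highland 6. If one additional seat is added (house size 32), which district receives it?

South

Priority for the next seat is population ÷ (√(s·(s+1))).
Priorities: South 473.094, Lowland 441.649, East 416.527, North 419.008, Highland 469.854.
Highest priority: South.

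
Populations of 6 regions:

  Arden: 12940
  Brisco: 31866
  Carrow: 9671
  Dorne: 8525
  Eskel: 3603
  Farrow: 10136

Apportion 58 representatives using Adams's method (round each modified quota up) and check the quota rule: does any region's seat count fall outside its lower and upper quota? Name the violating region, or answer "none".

Brisco

Standard quotas: Arden 9.780, Brisco 24.084, Carrow 7.309, Dorne 6.443, Eskel 2.723, Farrow 7.661.
Adams allocation: Arden 10, Brisco 23, Carrow 7, Dorne 7, Eskel 3, Farrow 8.
Brisco has quota 24.084 (lower 24, upper 25) but receives 23 — outside the quota interval.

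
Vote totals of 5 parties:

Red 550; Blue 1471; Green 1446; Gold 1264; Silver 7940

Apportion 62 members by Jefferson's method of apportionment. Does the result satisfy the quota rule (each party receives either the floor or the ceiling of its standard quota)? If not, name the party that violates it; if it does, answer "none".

Standard quotas: Red 2.691, Blue 7.198, Green 7.075, Gold 6.185, Silver 38.851.
Jefferson allocation: Red 2, Blue 7, Green 7, Gold 6, Silver 40.
Silver has quota 38.851 (lower 38, upper 39) but receives 40 — outside the quota interval.

Silver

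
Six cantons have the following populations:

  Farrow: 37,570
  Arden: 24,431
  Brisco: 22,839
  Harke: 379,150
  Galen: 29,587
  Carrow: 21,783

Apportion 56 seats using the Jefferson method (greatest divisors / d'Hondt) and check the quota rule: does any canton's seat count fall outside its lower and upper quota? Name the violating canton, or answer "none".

Harke

Standard quotas: Farrow 4.082, Arden 2.655, Brisco 2.482, Harke 41.199, Galen 3.215, Carrow 2.367.
Jefferson allocation: Farrow 4, Arden 2, Brisco 2, Harke 43, Galen 3, Carrow 2.
Harke has quota 41.199 (lower 41, upper 42) but receives 43 — outside the quota interval.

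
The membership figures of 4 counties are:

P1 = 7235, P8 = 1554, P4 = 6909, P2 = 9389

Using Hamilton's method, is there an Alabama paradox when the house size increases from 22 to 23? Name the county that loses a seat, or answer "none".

At 22 seats: P1 6, P8 2, P4 6, P2 8.
At 23 seats: P1 7, P8 1, P4 6, P2 9.
P8 drops from 2 to 1.

P8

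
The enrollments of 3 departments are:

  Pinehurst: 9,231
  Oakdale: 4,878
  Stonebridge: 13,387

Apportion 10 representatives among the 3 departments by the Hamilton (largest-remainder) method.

Pinehurst 3; Oakdale 2; Stonebridge 5

The standard divisor is 27496/10 ≈ 2749.6.
Standard quotas: Pinehurst 3.3572, Oakdale 1.7741, Stonebridge 4.8687.
Lower quotas: Pinehurst 3, Oakdale 1, Stonebridge 4 (sum 8, leaving 2 seats).
Remainders in descending order: Stonebridge 0.8687, Oakdale 0.7741, Pinehurst 0.3572.
The surplus seats go to Stonebridge, Oakdale.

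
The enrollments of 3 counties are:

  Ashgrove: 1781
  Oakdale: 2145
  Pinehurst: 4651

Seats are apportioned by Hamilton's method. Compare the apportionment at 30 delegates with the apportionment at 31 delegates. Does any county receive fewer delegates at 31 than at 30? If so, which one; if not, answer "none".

none

At 30 seats: Ashgrove 6, Oakdale 8, Pinehurst 16.
At 31 seats: Ashgrove 6, Oakdale 8, Pinehurst 17.
No county's allocation decreased.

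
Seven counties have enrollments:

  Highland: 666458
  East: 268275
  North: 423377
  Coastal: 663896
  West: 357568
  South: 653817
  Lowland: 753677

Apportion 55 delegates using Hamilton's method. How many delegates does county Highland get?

The standard divisor is 3787068/55 ≈ 68855.782.
Standard quotas: Highland 9.6790, East 3.8962, North 6.1488, Coastal 9.6418, West 5.1930, South 9.4955, Lowland 10.9457.
Lower quotas: Highland 9, East 3, North 6, Coastal 9, West 5, South 9, Lowland 10 (sum 51, leaving 4 seats).
Remainders in descending order: Lowland 0.9457, East 0.8962, Highland 0.6790, Coastal 0.6418, South 0.4955, West 0.1930, North 0.1488.
The surplus seats go to Lowland, East, Highland, Coastal.
Highland receives 10.

10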